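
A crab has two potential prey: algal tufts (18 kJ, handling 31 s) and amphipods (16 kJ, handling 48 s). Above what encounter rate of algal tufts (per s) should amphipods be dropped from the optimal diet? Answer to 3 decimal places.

0.043 per s

At the threshold, the rate on algal tufts alone equals the profitability of amphipods: λ·18/(1 + λ·31) = 16/48 = 0.3333.
Rearranging, λ(18 − 0.3333×31) = 0.3333, so λ = 0.3333/7.667 = 0.04348 per s.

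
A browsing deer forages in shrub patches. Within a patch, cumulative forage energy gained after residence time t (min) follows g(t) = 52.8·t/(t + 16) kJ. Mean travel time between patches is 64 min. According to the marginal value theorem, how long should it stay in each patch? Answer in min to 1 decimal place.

Optimal t* satisfies g'(t*) = g(t*)/(T + t*).
g'(t) = 52.8·16/(t + 16)². Setting 52.8·16/(t+16)² = 52.8t/[(t+16)(64+t)] gives 16(64+t) = t(t+16), so t² = 16×64 = 1024.
t* = √1024 = 32 min.

32.0 min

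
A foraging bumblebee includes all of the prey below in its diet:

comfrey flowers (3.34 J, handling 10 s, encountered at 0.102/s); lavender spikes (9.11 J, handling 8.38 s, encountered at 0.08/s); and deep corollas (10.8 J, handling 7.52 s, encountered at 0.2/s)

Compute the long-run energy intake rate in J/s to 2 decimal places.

0.77 J/s

R = (0.102×3.34 + 0.08×9.11 + 0.2×10.8) / (1 + 0.102×10 + 0.08×8.38 + 0.2×7.52) = 3.229/4.194 = 0.77 J/s.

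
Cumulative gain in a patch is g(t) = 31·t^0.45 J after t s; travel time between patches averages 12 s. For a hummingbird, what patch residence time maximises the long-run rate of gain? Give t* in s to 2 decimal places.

9.82 s

By the marginal value theorem, leave when the instantaneous gain rate g'(t) equals the habitat-wide average g(t)/(T + t).
g'(t) = 0.45·31·t^-0.55. Setting 0.45·31·t^-0.55 = 31·t^0.45/(12+t) gives 0.45(12+t) = t, so 0.55·t = 0.45×12.
t* = 0.45×12/0.55 = 9.818 s.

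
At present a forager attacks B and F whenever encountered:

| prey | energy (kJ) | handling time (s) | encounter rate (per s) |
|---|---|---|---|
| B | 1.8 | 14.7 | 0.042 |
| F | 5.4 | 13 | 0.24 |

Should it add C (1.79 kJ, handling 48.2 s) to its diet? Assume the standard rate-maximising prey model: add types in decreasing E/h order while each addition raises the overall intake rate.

On B and F alone, R = ΣλE/(1+Σλh) = 1.372/4.737 = 0.2895 kJ/s.
C: E/h = 1.79/48.2 = 0.03714 kJ/s.
Since 0.03714 < R, time spent handling C is better spent searching.

No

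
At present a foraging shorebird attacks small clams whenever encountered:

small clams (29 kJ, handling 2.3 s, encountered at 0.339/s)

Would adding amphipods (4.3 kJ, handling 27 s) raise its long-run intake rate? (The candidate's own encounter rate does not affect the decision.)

Current rate: (0.339×29)/(1 + 0.339×2.3) = 5.524 kJ/s.
amphipods: E/h = 4.3/27 = 0.1593 kJ/s.
0.1593 < 5.524, so adding amphipods would lower the average — exclude it.

No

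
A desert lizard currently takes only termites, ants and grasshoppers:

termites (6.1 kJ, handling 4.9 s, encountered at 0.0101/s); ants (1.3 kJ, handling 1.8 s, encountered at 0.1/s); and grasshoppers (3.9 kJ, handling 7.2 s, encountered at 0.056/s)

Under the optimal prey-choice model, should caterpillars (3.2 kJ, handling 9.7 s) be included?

On termites, ants and grasshoppers alone, R = ΣλE/(1+Σλh) = 0.41/1.633 = 0.2511 kJ/s.
Profitability of caterpillars: 3.2/9.7 = 0.3299 kJ/s.
0.3299 > 0.2511, so adding caterpillars raises the average — include it.

Yes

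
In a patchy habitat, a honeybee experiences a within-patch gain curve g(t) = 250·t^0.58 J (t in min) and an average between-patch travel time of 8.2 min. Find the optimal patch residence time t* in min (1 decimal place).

11.3 min

Optimal t* satisfies g'(t*) = g(t*)/(T + t*).
g'(t) = 0.58·250·t^-0.42. Setting 0.58·250·t^-0.42 = 250·t^0.58/(8.2+t) gives 0.58(8.2+t) = t, so 0.42·t = 0.58×8.2.
t* = 0.58×8.2/0.42 = 11.32 min.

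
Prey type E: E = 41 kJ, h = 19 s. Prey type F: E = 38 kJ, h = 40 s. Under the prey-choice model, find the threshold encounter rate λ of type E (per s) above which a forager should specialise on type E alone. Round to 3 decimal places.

0.041 per s

At the threshold, the rate on type E alone equals the profitability of type F: λ·41/(1 + λ·19) = 38/40 = 0.95.
Rearranging, λ(41 − 0.95×19) = 0.95, so λ = 0.95/22.95 = 0.04139 per s.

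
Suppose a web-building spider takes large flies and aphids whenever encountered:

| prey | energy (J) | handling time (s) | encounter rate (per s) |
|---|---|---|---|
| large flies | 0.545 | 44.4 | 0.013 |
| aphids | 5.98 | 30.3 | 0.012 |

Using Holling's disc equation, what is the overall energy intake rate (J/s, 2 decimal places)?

R = Σλ_iE_i / (1 + Σλ_ih_i)
Numerator: 0.013×0.545 + 0.012×5.98 = 0.07884
Denominator: 1 + 0.013×44.4 + 0.012×30.3 = 1.941
R = 0.07884/1.941 = 0.04063 J/s

0.04 J/s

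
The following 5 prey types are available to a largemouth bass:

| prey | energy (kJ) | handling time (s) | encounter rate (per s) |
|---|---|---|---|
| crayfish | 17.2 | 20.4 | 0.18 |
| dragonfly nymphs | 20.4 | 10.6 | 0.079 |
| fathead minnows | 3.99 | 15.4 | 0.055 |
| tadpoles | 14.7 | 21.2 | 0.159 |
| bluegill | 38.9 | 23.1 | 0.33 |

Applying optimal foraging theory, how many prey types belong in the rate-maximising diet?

2

Rank by E/h (kJ/s): dragonfly nymphs 1.92, bluegill 1.68, crayfish 0.843, tadpoles 0.693, fathead minnows 0.259. Include each in turn until the next type's E/h falls below the running intake rate.
Rate on top 1: 0.8771. bluegill: 1.68 > 0.8771 → include.
Rate on top 2: 1.527. crayfish: 0.843 < 1.527 → exclude; stop.
Optimal diet: dragonfly nymphs, bluegill — 2 of 5 types.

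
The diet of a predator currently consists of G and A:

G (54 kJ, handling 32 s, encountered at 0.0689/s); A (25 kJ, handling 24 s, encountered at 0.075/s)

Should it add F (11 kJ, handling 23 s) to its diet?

On G and A alone, R = ΣλE/(1+Σλh) = 5.596/5.005 = 1.118 kJ/s.
F: E/h = 11/23 = 0.4783 kJ/s.
0.4783 < 1.118, so adding F would lower the average — exclude it.

No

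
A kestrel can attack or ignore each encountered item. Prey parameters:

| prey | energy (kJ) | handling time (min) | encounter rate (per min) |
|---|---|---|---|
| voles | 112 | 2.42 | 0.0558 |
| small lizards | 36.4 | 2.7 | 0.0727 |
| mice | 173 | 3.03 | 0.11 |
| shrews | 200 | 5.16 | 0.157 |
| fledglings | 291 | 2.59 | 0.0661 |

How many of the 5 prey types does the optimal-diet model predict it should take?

E/h in descending order: fledglings 112, mice 57.1, voles 46.3, shrews 38.8, small lizards 13.5 kJ/min. The optimal diet is the largest prefix of this list for which every included type satisfies E_i/h_i > R on the types above it.
Rate on top 1: 16.42. mice: 57.1 > 16.42 → include.
Rate on top 2: 25.43. voles: 46.3 > 25.43 → include.
Rate on top 3: 27.15. shrews: 38.8 > 27.15 → include.
Rate on top 4: 30.99. small lizards: 13.5 < 30.99 → exclude; stop.
Optimal diet: fledglings, mice, voles, shrews — 4 of 5 types.

4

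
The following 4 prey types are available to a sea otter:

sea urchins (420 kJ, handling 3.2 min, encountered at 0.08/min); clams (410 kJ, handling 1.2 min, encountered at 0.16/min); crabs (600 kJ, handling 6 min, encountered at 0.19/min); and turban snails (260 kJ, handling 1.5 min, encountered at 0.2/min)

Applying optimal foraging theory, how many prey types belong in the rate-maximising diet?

Rank by E/h (kJ/min): clams 342, turban snails 173, sea urchins 131, crabs 100. Include each in turn until the next type's E/h falls below the running intake rate.
Rate on top 1: 55.03. turban snails: 173 > 55.03 → include.
Rate on top 2: 78.82. sea urchins: 131 > 78.82 → include.
Rate on top 3: 86.5. crabs: 100 > 86.5 → include.
Optimal diet: clams, turban snails, sea urchins, crabs — 4 of 4 types.

4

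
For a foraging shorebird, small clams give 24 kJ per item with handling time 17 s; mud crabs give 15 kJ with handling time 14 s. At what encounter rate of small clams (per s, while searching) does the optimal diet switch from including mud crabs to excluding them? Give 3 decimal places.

0.185 per s

Drop mud crabs once their profitability E₂/h₂ falls below the rate achievable on small clams alone: E₂/h₂ = λE₁/(1 + λh₁).
Solve for λ: λE₁h₂ = E₂(1 + λh₁) → λ(E₁h₂ − E₂h₁) = E₂ → λ = E₂/(E₁h₂ − E₂h₁).
λ = 15/(24×14 − 15×17) = 15/81 = 0.1852 per s.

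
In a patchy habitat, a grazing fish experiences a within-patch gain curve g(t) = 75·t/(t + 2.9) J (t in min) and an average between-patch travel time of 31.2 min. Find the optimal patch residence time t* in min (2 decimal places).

Maximise g(t)/(T+t): set derivative to zero → g'(t)(T+t) = g(t).
g'(t) = 75·2.9/(t + 2.9)². Setting 75·2.9/(t+2.9)² = 75t/[(t+2.9)(31.2+t)] gives 2.9(31.2+t) = t(t+2.9), so t² = 2.9×31.2 = 90.48.
t* = √90.48 = 9.512 min.

9.51 min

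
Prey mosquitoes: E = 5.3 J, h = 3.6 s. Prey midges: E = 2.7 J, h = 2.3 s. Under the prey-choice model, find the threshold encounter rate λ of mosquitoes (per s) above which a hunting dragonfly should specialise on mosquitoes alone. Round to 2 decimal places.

Drop midges once their profitability E₂/h₂ falls below the rate achievable on mosquitoes alone: E₂/h₂ = λE₁/(1 + λh₁).
Solve for λ: λE₁h₂ = E₂(1 + λh₁) → λ(E₁h₂ − E₂h₁) = E₂ → λ = E₂/(E₁h₂ − E₂h₁).
λ = 2.7/(5.3×2.3 − 2.7×3.6) = 2.7/2.47 = 1.093 per s.

1.09 per s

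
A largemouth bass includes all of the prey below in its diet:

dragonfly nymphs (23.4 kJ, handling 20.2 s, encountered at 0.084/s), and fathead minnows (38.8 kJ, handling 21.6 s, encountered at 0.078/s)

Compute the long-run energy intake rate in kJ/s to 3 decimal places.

R = (0.084×23.4 + 0.078×38.8) / (1 + 0.084×20.2 + 0.078×21.6) = 4.992/4.382 = 1.139 kJ/s.

1.139 kJ/s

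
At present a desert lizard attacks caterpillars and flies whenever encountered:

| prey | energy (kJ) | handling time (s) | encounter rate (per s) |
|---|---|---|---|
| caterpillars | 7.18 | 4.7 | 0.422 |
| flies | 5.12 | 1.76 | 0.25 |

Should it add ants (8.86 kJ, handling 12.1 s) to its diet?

No

Current rate: (0.422×7.18 + 0.25×5.12)/(1 + 0.422×4.7 + 0.25×1.76) = 1.259 kJ/s.
ants: E/h = 8.86/12.1 = 0.7322 kJ/s.
0.7322 < 1.259, so adding ants would lower the average — exclude it.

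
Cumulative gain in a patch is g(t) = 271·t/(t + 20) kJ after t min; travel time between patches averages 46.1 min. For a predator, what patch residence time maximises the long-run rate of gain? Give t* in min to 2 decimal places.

Optimal t* satisfies g'(t*) = g(t*)/(T + t*).
g'(t) = 271·20/(t + 20)². Setting 271·20/(t+20)² = 271t/[(t+20)(46.1+t)] gives 20(46.1+t) = t(t+20), so t² = 20×46.1 = 922.
t* = √922 = 30.36 min.

30.36 min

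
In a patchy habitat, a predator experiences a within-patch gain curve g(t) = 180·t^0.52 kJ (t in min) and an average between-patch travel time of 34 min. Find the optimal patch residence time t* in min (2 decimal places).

36.83 min

Maximise g(t)/(T+t): set derivative to zero → g'(t)(T+t) = g(t).
g'(t) = 0.52·180·t^-0.48. Setting 0.52·180·t^-0.48 = 180·t^0.52/(34+t) gives 0.52(34+t) = t, so 0.48·t = 0.52×34.
t* = 0.52×34/0.48 = 36.83 min.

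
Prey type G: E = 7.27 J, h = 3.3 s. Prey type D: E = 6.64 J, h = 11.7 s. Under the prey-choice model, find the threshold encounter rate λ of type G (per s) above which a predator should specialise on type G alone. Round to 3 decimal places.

Drop type D once their profitability E₂/h₂ falls below the rate achievable on type G alone: E₂/h₂ = λE₁/(1 + λh₁).
Solve for λ: λE₁h₂ = E₂(1 + λh₁) → λ(E₁h₂ − E₂h₁) = E₂ → λ = E₂/(E₁h₂ − E₂h₁).
λ = 6.64/(7.27×11.7 − 6.64×3.3) = 6.64/63.15 = 0.1052 per s.

0.105 per s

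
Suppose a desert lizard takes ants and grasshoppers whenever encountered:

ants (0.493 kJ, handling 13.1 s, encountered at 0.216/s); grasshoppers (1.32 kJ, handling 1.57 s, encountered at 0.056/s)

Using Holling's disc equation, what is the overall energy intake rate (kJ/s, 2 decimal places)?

0.05 kJ/s

Energy encountered per unit search time: 0.216×0.493 + 0.056×1.32 = 0.1804 kJ/s.
Handling time per unit search time: 0.216×13.1 + 0.056×1.57 = 2.918.
Rate = 0.1804/(1 + 2.918) = 0.04605 kJ/s.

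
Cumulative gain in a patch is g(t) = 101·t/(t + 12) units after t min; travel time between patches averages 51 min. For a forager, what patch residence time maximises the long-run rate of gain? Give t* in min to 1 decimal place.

24.7 min

By the marginal value theorem, leave when the instantaneous gain rate g'(t) equals the habitat-wide average g(t)/(T + t).
g'(t) = 101·12/(t + 12)². Setting 101·12/(t+12)² = 101t/[(t+12)(51+t)] gives 12(51+t) = t(t+12), so t² = 12×51 = 612.
t* = √612 = 24.74 min.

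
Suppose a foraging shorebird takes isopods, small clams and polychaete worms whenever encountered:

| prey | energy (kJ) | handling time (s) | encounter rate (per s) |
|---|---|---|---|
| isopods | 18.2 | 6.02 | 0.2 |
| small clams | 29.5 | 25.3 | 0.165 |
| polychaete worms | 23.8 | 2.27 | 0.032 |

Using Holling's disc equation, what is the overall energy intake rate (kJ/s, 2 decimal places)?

R = (0.2×18.2 + 0.165×29.5 + 0.032×23.8) / (1 + 0.2×6.02 + 0.165×25.3 + 0.032×2.27) = 9.269/6.451 = 1.437 kJ/s.

1.44 kJ/s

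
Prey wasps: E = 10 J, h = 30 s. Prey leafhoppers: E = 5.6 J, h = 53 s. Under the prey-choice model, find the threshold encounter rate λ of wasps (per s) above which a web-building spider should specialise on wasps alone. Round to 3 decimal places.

0.015 per s

The zero-one rule: include leafhoppers iff E₂/h₂ > λE₁/(1+λh₁). Equality gives the switch point.
λE₁h₂ = E₂ + λE₂h₁ ⇒ λ = E₂/(E₁h₂ − E₂h₁) = 5.6/(530 − 168) = 0.01547 per s.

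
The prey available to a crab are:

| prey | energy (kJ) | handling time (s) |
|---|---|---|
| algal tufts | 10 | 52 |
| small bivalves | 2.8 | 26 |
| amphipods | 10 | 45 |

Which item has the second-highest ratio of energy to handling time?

In descending order of E/h:
amphipods: 10/45 = 0.222 kJ/s
algal tufts: 10/52 = 0.192 kJ/s
small bivalves: 2.8/26 = 0.108 kJ/s

algal tufts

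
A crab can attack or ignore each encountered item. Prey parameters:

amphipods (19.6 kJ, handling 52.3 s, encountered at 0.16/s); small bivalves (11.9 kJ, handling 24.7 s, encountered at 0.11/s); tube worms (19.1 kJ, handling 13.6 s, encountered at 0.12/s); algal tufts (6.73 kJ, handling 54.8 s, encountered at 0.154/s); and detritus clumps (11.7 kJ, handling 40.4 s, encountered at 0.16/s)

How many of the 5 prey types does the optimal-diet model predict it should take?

1

E/h in descending order: tube worms 1.4, small bivalves 0.482, amphipods 0.375, detritus clumps 0.29, algal tufts 0.123 kJ/s. The optimal diet is the largest prefix of this list for which every included type satisfies E_i/h_i > R on the types above it.
Rate on top 1: 0.8708. small bivalves: 0.482 < 0.8708 → exclude; stop.
Optimal diet: tube worms — 1 of 5 types.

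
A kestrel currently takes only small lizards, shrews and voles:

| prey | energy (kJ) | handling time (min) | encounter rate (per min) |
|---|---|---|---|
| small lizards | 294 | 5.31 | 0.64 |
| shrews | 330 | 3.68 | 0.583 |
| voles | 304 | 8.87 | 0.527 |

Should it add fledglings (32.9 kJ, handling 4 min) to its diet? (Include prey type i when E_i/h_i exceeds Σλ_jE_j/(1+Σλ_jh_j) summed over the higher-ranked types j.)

No

Intake rate on the current diet: R = (0.64×294 + 0.583×330 + 0.527×304) / (1 + 0.64×5.31 + 0.583×3.68 + 0.527×8.87) = 540.8/11.22 = 48.2 kJ/min.
Profitability of fledglings: 32.9/4 = 8.225 kJ/min.
Since 8.225 < R, time spent handling fledglings is better spent searching.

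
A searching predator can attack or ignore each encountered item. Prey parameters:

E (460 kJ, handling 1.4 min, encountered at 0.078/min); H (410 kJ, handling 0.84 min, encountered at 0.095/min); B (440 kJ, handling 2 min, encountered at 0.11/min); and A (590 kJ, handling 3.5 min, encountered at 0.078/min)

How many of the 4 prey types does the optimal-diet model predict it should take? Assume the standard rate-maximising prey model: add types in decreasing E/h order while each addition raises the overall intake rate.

4

E/h in descending order: H 488, E 329, B 220, A 169 kJ/min. The optimal diet is the largest prefix of this list for which every included type satisfies E_i/h_i > R on the types above it.
Rate on top 1: 36.07. E: 329 > 36.07 → include.
Rate on top 2: 62.94. B: 220 > 62.94 → include.
Rate on top 3: 87.46. A: 169 > 87.46 → include.
Optimal diet: H, E, B, A — 4 of 4 types.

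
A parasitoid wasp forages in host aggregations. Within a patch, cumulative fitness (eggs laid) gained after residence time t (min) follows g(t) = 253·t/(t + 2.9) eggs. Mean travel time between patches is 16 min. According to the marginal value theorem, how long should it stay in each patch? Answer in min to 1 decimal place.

6.8 min

Optimal t* satisfies g'(t*) = g(t*)/(T + t*).
g'(t) = 253·2.9/(t + 2.9)². Setting 253·2.9/(t+2.9)² = 253t/[(t+2.9)(16+t)] gives 2.9(16+t) = t(t+2.9), so t² = 2.9×16 = 46.4.
t* = √46.4 = 6.812 min.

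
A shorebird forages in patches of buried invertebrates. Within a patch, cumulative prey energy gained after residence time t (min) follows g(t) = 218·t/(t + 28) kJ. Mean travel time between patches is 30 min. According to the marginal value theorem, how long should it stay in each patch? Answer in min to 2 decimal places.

Optimal t* satisfies g'(t*) = g(t*)/(T + t*).
g'(t) = 218·28/(t + 28)². Setting 218·28/(t+28)² = 218t/[(t+28)(30+t)] gives 28(30+t) = t(t+28), so t² = 28×30 = 840.
t* = √840 = 28.98 min.

28.98 min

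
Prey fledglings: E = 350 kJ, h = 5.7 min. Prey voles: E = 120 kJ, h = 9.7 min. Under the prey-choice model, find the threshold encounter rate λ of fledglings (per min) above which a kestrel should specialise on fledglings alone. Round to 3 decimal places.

At the threshold, the rate on fledglings alone equals the profitability of voles: λ·350/(1 + λ·5.7) = 120/9.7 = 12.37.
Rearranging, λ(350 − 12.37×5.7) = 12.37, so λ = 12.37/279.5 = 0.04426 per min.

0.044 per min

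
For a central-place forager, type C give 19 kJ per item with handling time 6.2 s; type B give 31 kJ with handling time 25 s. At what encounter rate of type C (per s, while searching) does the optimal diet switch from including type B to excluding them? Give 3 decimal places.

0.110 per s

At the threshold, the rate on type C alone equals the profitability of type B: λ·19/(1 + λ·6.2) = 31/25 = 1.24.
Rearranging, λ(19 − 1.24×6.2) = 1.24, so λ = 1.24/11.31 = 0.1096 per s.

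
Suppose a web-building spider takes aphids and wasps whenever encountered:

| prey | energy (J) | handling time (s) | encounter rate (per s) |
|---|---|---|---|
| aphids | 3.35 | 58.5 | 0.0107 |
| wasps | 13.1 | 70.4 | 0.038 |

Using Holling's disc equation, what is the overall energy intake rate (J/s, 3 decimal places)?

Energy encountered per unit search time: 0.0107×3.35 + 0.038×13.1 = 0.5336 J/s.
Handling time per unit search time: 0.0107×58.5 + 0.038×70.4 = 3.301.
Rate = 0.5336/(1 + 3.301) = 0.1241 J/s.

0.124 J/s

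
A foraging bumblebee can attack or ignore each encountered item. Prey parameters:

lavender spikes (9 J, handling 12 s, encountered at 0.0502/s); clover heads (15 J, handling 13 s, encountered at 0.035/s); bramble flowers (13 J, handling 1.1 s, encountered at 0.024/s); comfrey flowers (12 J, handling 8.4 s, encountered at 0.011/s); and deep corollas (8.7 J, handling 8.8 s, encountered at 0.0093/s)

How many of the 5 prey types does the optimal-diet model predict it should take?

5

E/h in descending order: bramble flowers 11.8, comfrey flowers 1.43, clover heads 1.15, deep corollas 0.989, lavender spikes 0.75 J/s. The optimal diet is the largest prefix of this list for which every included type satisfies E_i/h_i > R on the types above it.
Rate on top 1: 0.304. comfrey flowers: 1.43 > 0.304 → include.
Rate on top 2: 0.3969. clover heads: 1.15 > 0.3969 → include.
Rate on top 3: 0.6157. deep corollas: 0.989 > 0.6157 → include.
Rate on top 4: 0.6341. lavender spikes: 0.75 > 0.6341 → include.
Optimal diet: bramble flowers, comfrey flowers, clover heads, deep corollas, lavender spikes — 5 of 5 types.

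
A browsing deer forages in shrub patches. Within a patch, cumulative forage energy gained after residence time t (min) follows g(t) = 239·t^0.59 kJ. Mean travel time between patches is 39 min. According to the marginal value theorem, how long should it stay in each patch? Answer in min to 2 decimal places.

56.12 min

By the marginal value theorem, leave when the instantaneous gain rate g'(t) equals the habitat-wide average g(t)/(T + t).
g'(t) = 0.59·239·t^-0.41. Setting 0.59·239·t^-0.41 = 239·t^0.59/(39+t) gives 0.59(39+t) = t, so 0.41·t = 0.59×39.
t* = 0.59×39/0.41 = 56.12 min.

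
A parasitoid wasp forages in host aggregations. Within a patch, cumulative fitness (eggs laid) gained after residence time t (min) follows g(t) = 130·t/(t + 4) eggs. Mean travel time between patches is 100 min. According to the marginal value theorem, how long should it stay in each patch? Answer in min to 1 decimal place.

20.0 min

By the marginal value theorem, leave when the instantaneous gain rate g'(t) equals the habitat-wide average g(t)/(T + t).
g'(t) = 130·4/(t + 4)². Setting 130·4/(t+4)² = 130t/[(t+4)(100+t)] gives 4(100+t) = t(t+4), so t² = 4×100 = 400.
t* = √400 = 20 min.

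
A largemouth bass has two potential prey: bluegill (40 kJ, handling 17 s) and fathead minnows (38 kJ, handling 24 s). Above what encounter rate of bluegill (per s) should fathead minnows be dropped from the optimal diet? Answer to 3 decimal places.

Drop fathead minnows once their profitability E₂/h₂ falls below the rate achievable on bluegill alone: E₂/h₂ = λE₁/(1 + λh₁).
Solve for λ: λE₁h₂ = E₂(1 + λh₁) → λ(E₁h₂ − E₂h₁) = E₂ → λ = E₂/(E₁h₂ − E₂h₁).
λ = 38/(40×24 − 38×17) = 38/314 = 0.121 per s.

0.121 per s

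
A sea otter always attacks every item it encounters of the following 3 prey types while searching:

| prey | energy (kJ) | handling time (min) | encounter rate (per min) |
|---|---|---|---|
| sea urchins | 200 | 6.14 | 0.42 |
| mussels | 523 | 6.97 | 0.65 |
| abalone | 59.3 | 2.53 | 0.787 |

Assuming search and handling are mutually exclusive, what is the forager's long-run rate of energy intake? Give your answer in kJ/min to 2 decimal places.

46.59 kJ/min

Energy encountered per unit search time: 0.42×200 + 0.65×523 + 0.787×59.3 = 470.6 kJ/min.
Handling time per unit search time: 0.42×6.14 + 0.65×6.97 + 0.787×2.53 = 9.1.
Rate = 470.6/(1 + 9.1) = 46.59 kJ/min.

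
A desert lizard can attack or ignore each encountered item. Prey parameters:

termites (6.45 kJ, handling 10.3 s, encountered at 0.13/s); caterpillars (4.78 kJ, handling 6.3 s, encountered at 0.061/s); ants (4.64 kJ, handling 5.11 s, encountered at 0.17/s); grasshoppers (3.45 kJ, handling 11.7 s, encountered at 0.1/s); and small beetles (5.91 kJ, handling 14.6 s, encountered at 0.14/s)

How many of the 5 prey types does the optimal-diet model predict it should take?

3

Profitabilities (E/h, kJ/s): ants 0.908, caterpillars 0.759, termites 0.626, small beetles 0.405, grasshoppers 0.295. Add prey in this order while the next type's profitability exceeds the intake rate on those already taken.
Rate on top 1: 0.4221. caterpillars: 0.759 > 0.4221 → include.
Rate on top 2: 0.4795. termites: 0.626 > 0.4795 → include.
Rate on top 3: 0.5342. small beetles: 0.405 < 0.5342 → exclude; stop.
Optimal diet: ants, caterpillars, termites — 3 of 5 types.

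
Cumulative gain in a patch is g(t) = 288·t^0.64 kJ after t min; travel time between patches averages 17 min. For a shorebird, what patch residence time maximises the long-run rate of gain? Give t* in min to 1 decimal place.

30.2 min

Optimal t* satisfies g'(t*) = g(t*)/(T + t*).
g'(t) = 0.64·288·t^-0.36. Setting 0.64·288·t^-0.36 = 288·t^0.64/(17+t) gives 0.64(17+t) = t, so 0.36·t = 0.64×17.
t* = 0.64×17/0.36 = 30.22 min.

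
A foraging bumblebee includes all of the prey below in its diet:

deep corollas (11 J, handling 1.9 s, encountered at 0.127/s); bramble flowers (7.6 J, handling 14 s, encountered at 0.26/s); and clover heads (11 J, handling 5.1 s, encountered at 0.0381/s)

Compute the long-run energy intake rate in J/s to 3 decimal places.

R = Σλ_iE_i / (1 + Σλ_ih_i)
Numerator: 0.127×11 + 0.26×7.6 + 0.0381×11 = 3.792
Denominator: 1 + 0.127×1.9 + 0.26×14 + 0.0381×5.1 = 5.076
R = 3.792/5.076 = 0.7471 J/s

0.747 J/s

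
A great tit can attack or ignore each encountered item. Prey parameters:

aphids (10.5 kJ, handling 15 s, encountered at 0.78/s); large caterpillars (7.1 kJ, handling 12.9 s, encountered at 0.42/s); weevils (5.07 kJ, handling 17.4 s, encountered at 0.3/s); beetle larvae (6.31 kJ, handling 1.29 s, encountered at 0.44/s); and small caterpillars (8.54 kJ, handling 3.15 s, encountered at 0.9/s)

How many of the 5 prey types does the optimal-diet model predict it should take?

2

Profitabilities (E/h, kJ/s): beetle larvae 4.89, small caterpillars 2.71, aphids 0.7, large caterpillars 0.55, weevils 0.291. Add prey in this order while the next type's profitability exceeds the intake rate on those already taken.
Rate on top 1: 1.771. small caterpillars: 2.71 > 1.771 → include.
Rate on top 2: 2.376. aphids: 0.7 < 2.376 → exclude; stop.
Optimal diet: beetle larvae, small caterpillars — 2 of 5 types.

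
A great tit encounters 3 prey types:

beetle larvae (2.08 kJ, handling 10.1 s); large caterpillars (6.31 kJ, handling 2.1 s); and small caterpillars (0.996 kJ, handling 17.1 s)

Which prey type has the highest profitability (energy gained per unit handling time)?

In descending order of E/h:
large caterpillars: 6.31/2.1 = 3 kJ/s
beetle larvae: 2.08/10.1 = 0.206 kJ/s
small caterpillars: 0.996/17.1 = 0.0582 kJ/s

large caterpillars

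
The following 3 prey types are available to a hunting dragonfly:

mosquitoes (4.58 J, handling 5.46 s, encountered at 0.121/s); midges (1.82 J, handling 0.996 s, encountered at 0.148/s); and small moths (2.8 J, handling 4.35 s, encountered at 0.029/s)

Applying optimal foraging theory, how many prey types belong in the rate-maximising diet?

Rank by E/h (J/s): midges 1.83, mosquitoes 0.839, small moths 0.644. Include each in turn until the next type's E/h falls below the running intake rate.
Rate on top 1: 0.2348. mosquitoes: 0.839 > 0.2348 → include.
Rate on top 2: 0.4555. small moths: 0.644 > 0.4555 → include.
Optimal diet: midges, mosquitoes, small moths — 3 of 3 types.

3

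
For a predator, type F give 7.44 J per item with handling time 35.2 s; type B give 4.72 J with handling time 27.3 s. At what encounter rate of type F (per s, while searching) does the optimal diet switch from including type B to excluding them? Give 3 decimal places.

0.128 per s

Drop type B once their profitability E₂/h₂ falls below the rate achievable on type F alone: E₂/h₂ = λE₁/(1 + λh₁).
Solve for λ: λE₁h₂ = E₂(1 + λh₁) → λ(E₁h₂ − E₂h₁) = E₂ → λ = E₂/(E₁h₂ − E₂h₁).
λ = 4.72/(7.44×27.3 − 4.72×35.2) = 4.72/36.97 = 0.1277 per s.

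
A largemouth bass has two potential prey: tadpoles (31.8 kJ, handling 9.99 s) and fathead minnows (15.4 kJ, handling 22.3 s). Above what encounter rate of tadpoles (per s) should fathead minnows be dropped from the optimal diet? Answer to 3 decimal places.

0.028 per s

At the threshold, the rate on tadpoles alone equals the profitability of fathead minnows: λ·31.8/(1 + λ·9.99) = 15.4/22.3 = 0.6906.
Rearranging, λ(31.8 − 0.6906×9.99) = 0.6906, so λ = 0.6906/24.9 = 0.02773 per s.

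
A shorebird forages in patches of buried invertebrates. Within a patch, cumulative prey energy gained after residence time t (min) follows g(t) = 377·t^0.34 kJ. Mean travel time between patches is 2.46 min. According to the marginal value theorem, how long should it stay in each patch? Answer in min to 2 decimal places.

Maximise g(t)/(T+t): set derivative to zero → g'(t)(T+t) = g(t).
g'(t) = 0.34·377·t^-0.66. Setting 0.34·377·t^-0.66 = 377·t^0.34/(2.46+t) gives 0.34(2.46+t) = t, so 0.66·t = 0.34×2.46.
t* = 0.34×2.46/0.66 = 1.267 min.

1.27 min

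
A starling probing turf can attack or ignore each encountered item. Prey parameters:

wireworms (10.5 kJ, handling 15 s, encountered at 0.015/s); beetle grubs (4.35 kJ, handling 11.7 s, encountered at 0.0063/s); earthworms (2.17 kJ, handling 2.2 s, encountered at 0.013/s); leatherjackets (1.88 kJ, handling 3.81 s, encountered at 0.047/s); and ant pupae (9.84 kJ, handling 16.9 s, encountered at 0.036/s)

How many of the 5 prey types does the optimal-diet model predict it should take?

E/h in descending order: earthworms 0.986, wireworms 0.7, ant pupae 0.582, leatherjackets 0.493, beetle grubs 0.372 kJ/s. The optimal diet is the largest prefix of this list for which every included type satisfies E_i/h_i > R on the types above it.
Rate on top 1: 0.02743. wireworms: 0.7 > 0.02743 → include.
Rate on top 2: 0.1481. ant pupae: 0.582 > 0.1481 → include.
Rate on top 3: 0.29. leatherjackets: 0.493 > 0.29 → include.
Rate on top 4: 0.3078. beetle grubs: 0.372 > 0.3078 → include.
Optimal diet: earthworms, wireworms, ant pupae, leatherjackets, beetle grubs — 5 of 5 types.

5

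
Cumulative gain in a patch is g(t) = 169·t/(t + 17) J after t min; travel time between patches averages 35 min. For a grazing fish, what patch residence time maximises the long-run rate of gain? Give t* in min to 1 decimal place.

24.4 min

Maximise g(t)/(T+t): set derivative to zero → g'(t)(T+t) = g(t).
g'(t) = 169·17/(t + 17)². Setting 169·17/(t+17)² = 169t/[(t+17)(35+t)] gives 17(35+t) = t(t+17), so t² = 17×35 = 595.
t* = √595 = 24.39 min.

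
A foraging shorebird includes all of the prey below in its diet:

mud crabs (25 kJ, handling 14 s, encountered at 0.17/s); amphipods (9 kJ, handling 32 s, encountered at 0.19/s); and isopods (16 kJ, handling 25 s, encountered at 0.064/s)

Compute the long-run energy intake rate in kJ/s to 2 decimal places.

0.63 kJ/s

Energy encountered per unit search time: 0.17×25 + 0.19×9 + 0.064×16 = 6.984 kJ/s.
Handling time per unit search time: 0.17×14 + 0.19×32 + 0.064×25 = 10.06.
Rate = 6.984/(1 + 10.06) = 0.6315 kJ/s.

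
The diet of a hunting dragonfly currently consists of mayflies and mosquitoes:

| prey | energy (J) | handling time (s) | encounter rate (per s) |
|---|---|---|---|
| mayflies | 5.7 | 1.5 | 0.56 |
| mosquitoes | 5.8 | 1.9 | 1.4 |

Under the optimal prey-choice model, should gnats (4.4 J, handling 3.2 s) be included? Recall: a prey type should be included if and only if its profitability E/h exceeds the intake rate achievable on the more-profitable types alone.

Current rate: (0.56×5.7 + 1.4×5.8)/(1 + 0.56×1.5 + 1.4×1.9) = 2.514 J/s.
gnats: E/h = 4.4/3.2 = 1.375 J/s.
1.375 < 2.514, so adding gnats would lower the average — exclude it.

No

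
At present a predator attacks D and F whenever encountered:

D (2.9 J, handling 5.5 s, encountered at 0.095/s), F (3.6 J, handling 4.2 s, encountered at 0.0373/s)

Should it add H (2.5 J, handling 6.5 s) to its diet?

Yes

Intake rate on the current diet: R = (0.095×2.9 + 0.0373×3.6) / (1 + 0.095×5.5 + 0.0373×4.2) = 0.4098/1.679 = 0.244 J/s.
H: E/h = 2.5/6.5 = 0.3846 J/s.
Since 0.3846 > R, including H increases the long-run rate.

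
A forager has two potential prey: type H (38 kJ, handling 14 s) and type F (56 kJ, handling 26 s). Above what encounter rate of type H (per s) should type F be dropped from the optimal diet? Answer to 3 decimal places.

The zero-one rule: include type F iff E₂/h₂ > λE₁/(1+λh₁). Equality gives the switch point.
λE₁h₂ = E₂ + λE₂h₁ ⇒ λ = E₂/(E₁h₂ − E₂h₁) = 56/(988 − 784) = 0.2745 per s.

0.275 per s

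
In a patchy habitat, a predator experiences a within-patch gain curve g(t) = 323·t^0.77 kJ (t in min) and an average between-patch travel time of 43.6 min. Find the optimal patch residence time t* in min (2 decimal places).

145.97 min

Optimal t* satisfies g'(t*) = g(t*)/(T + t*).
g'(t) = 0.77·323·t^-0.23. Setting 0.77·323·t^-0.23 = 323·t^0.77/(43.6+t) gives 0.77(43.6+t) = t, so 0.23·t = 0.77×43.6.
t* = 0.77×43.6/0.23 = 146 min.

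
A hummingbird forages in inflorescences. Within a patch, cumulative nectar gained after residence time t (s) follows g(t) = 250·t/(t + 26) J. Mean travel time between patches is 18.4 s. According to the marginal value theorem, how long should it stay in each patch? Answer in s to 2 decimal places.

Maximise g(t)/(T+t): set derivative to zero → g'(t)(T+t) = g(t).
g'(t) = 250·26/(t + 26)². Setting 250·26/(t+26)² = 250t/[(t+26)(18.4+t)] gives 26(18.4+t) = t(t+26), so t² = 26×18.4 = 478.4.
t* = √478.4 = 21.87 s.

21.87 s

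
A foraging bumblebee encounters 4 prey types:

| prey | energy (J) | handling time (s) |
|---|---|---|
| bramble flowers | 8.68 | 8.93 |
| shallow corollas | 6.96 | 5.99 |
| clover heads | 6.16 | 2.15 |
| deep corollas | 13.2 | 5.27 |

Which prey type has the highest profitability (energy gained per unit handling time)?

Profitability E/h (J/s): bramble flowers = 8.68/8.93 = 0.972, shallow corollas = 6.96/5.99 = 1.16, clover heads = 6.16/2.15 = 2.87, deep corollas = 13.2/5.27 = 2.5.
Ranked: clover heads > deep corollas > shallow corollas > bramble flowers.

clover heads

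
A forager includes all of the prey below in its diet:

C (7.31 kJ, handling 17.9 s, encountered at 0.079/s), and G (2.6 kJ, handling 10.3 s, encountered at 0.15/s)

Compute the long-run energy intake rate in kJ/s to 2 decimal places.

0.24 kJ/s

R = Σλ_iE_i / (1 + Σλ_ih_i)
Numerator: 0.079×7.31 + 0.15×2.6 = 0.9675
Denominator: 1 + 0.079×17.9 + 0.15×10.3 = 3.959
R = 0.9675/3.959 = 0.2444 kJ/s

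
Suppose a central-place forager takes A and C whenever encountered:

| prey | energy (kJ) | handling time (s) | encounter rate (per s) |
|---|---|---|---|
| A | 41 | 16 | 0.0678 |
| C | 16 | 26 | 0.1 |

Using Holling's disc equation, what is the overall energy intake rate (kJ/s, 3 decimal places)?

0.935 kJ/s

Energy encountered per unit search time: 0.0678×41 + 0.1×16 = 4.38 kJ/s.
Handling time per unit search time: 0.0678×16 + 0.1×26 = 3.685.
Rate = 4.38/(1 + 3.685) = 0.9349 kJ/s.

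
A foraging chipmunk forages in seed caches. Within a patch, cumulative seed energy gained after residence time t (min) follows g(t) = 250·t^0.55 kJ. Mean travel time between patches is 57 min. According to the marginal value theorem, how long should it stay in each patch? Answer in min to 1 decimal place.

69.7 min

Maximise g(t)/(T+t): set derivative to zero → g'(t)(T+t) = g(t).
g'(t) = 0.55·250·t^-0.45. Setting 0.55·250·t^-0.45 = 250·t^0.55/(57+t) gives 0.55(57+t) = t, so 0.45·t = 0.55×57.
t* = 0.55×57/0.45 = 69.67 min.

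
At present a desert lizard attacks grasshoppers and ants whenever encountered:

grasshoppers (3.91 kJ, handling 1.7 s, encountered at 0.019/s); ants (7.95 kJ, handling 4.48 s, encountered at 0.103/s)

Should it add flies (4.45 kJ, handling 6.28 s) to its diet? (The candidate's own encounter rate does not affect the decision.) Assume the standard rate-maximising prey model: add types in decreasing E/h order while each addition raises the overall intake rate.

Current rate: (0.019×3.91 + 0.103×7.95)/(1 + 0.019×1.7 + 0.103×4.48) = 0.5979 kJ/s.
flies: E/h = 4.45/6.28 = 0.7086 kJ/s.
Since 0.7086 > R, including flies increases the long-run rate.

Yes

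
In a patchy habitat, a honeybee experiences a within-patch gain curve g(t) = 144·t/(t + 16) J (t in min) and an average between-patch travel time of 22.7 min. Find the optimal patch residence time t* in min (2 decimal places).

19.06 min

Optimal t* satisfies g'(t*) = g(t*)/(T + t*).
g'(t) = 144·16/(t + 16)². Setting 144·16/(t+16)² = 144t/[(t+16)(22.7+t)] gives 16(22.7+t) = t(t+16), so t² = 16×22.7 = 363.2.
t* = √363.2 = 19.06 min.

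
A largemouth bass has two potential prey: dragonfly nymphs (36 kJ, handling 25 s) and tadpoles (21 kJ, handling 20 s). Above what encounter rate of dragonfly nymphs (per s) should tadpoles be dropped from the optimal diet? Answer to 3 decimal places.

0.108 per s

The zero-one rule: include tadpoles iff E₂/h₂ > λE₁/(1+λh₁). Equality gives the switch point.
λE₁h₂ = E₂ + λE₂h₁ ⇒ λ = E₂/(E₁h₂ − E₂h₁) = 21/(720 − 525) = 0.1077 per s.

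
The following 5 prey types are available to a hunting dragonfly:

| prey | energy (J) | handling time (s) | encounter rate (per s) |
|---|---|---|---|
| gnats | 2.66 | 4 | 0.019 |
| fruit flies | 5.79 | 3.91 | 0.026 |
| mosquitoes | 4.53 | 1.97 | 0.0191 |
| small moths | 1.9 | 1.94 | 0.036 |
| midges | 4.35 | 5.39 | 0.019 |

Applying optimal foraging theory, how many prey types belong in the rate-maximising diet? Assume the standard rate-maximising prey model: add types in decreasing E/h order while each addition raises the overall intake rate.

5

E/h in descending order: mosquitoes 2.3, fruit flies 1.48, small moths 0.979, midges 0.807, gnats 0.665 J/s. The optimal diet is the largest prefix of this list for which every included type satisfies E_i/h_i > R on the types above it.
Rate on top 1: 0.08339. fruit flies: 1.48 > 0.08339 → include.
Rate on top 2: 0.2081. small moths: 0.979 > 0.2081 → include.
Rate on top 3: 0.2526. midges: 0.807 > 0.2526 → include.
Rate on top 4: 0.2959. gnats: 0.665 > 0.2959 → include.
Optimal diet: mosquitoes, fruit flies, small moths, midges, gnats — 5 of 5 types.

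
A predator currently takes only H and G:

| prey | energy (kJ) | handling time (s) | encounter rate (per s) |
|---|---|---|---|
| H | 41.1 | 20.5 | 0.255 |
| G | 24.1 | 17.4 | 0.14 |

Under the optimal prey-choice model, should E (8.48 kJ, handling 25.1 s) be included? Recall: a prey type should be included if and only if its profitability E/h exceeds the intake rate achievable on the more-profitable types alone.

No

Intake rate on the current diet: R = (0.255×41.1 + 0.14×24.1) / (1 + 0.255×20.5 + 0.14×17.4) = 13.85/8.663 = 1.599 kJ/s.
Profitability of E: 8.48/25.1 = 0.3378 kJ/s.
0.3378 < 1.599, so adding E would lower the average — exclude it.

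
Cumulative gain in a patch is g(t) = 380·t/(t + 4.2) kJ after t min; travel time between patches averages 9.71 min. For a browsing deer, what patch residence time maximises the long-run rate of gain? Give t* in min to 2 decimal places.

6.39 min

Optimal t* satisfies g'(t*) = g(t*)/(T + t*).
g'(t) = 380·4.2/(t + 4.2)². Setting 380·4.2/(t+4.2)² = 380t/[(t+4.2)(9.71+t)] gives 4.2(9.71+t) = t(t+4.2), so t² = 4.2×9.71 = 40.78.
t* = √40.78 = 6.386 min.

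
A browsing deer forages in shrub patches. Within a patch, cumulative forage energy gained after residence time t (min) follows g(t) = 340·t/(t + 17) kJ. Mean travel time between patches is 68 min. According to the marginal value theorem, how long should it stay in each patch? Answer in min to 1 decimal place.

Optimal t* satisfies g'(t*) = g(t*)/(T + t*).
g'(t) = 340·17/(t + 17)². Setting 340·17/(t+17)² = 340t/[(t+17)(68+t)] gives 17(68+t) = t(t+17), so t² = 17×68 = 1156.
t* = √1156 = 34 min.

34.0 min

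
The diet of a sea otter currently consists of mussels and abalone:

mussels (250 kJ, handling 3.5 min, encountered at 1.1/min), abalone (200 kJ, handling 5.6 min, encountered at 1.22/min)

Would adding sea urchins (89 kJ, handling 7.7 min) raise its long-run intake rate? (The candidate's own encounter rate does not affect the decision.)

No

Current rate: (1.1×250 + 1.22×200)/(1 + 1.1×3.5 + 1.22×5.6) = 44.43 kJ/min.
sea urchins: E/h = 89/7.7 = 11.56 kJ/min.
Since 11.56 < R, time spent handling sea urchins is better spent searching.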